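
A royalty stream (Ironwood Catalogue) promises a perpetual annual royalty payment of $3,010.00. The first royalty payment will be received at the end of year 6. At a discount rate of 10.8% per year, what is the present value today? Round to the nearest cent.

$16689.52

Value at end of year 5: C / r = $3,010.00 / 0.108 = $27,870.3704
Discount to today: PV = $27,870.3704 / (1 + 0.108)^5 = $27,870.3704 / 1.669932 = $16,689.52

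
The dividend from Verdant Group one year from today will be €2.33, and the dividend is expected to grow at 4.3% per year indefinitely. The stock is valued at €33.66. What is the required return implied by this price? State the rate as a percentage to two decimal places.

P = D₁/(r − g) ⇒ r = D₁/P + g = €2.3300/€33.66 + 0.043 = 0.069222 + 0.043 = 0.112222

11.22%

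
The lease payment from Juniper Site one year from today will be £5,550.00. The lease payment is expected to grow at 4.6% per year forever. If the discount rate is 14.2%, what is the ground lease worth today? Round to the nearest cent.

Growing perpetuity: P = D₁ / (r − g) = £5,550.0000 / (0.142 − 0.046) = £57,812.50

£57812.50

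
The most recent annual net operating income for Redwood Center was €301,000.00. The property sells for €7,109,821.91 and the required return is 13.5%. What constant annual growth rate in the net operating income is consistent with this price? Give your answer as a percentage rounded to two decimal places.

8.89%

P = D₀(1+g)/(r−g) ⇒ P(r−g) = D₀(1+g) ⇒ g(P+D₀) = P·r − D₀
g = (P·r − D₀)/(P + D₀) = (€7,109,821.91×0.135 − €301,000.00) / (€7,109,821.91 + €301,000.00) = 0.088901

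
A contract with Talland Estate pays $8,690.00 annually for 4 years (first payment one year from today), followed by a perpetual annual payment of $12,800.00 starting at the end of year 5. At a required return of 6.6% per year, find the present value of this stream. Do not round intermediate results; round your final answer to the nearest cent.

$179891.31

PV of 4-year annuity: $8,690.00 × [1 − (1+0.066)^−4] / 0.066 = 29702.62961
Perpetuity value at year 4: $12,800.00 / 0.066 = 193939.39394
PV of perpetuity: 193939.39394 / (1+0.066)^4 = 150188.68520
Total PV = 29702.62961 + 150188.68520 = 179891.31480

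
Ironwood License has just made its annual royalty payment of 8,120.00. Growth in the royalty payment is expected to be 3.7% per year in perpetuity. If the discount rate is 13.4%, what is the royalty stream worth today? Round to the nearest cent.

86808.66

D₁ = D₀ × (1 + g) = 8,120.00 × 1.037 = 8,420.4400
Growing perpetuity: P = D₁ / (r − g) = 8,420.4400 / (0.134 − 0.037) = 86,808.66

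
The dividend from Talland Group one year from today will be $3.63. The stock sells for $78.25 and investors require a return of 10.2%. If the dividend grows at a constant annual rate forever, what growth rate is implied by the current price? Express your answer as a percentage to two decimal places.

5.56%

P = D₁/(r−g) ⇒ g = r − D₁/P = 0.102 − $3.63/$78.25 = 0.055610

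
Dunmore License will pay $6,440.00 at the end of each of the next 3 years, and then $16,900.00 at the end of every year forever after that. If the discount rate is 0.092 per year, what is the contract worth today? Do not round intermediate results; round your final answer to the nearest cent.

PV of 3-year annuity: $6,440.00 × [1 − (1+0.092)^−3] / 0.092 = 16243.60643
Perpetuity value at year 3: $16,900.00 / 0.092 = 183695.65217
PV of perpetuity: 183695.65217 / (1+0.092)^3 = 141068.79679
Total PV = 16243.60643 + 141068.79679 = 157312.40322

$157312.40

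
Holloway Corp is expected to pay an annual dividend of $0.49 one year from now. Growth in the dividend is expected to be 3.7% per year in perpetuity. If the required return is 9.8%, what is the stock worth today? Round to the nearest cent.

$8.03

Growing perpetuity: P = D₁ / (r − g) = $0.4900 / (0.098 − 0.037) = $8.03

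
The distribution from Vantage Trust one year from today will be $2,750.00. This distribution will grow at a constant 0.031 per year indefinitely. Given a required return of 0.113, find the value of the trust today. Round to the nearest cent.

Growing perpetuity: P = D₁ / (r − g) = $2,750.0000 / (0.113 − 0.031) = $33,536.59

$33536.59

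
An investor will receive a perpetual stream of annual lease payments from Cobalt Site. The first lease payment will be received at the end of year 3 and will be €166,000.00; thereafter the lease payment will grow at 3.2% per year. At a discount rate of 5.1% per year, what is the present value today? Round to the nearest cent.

€7909500.45

Value at end of year 2: C₁ / (r − g) = €166,000.00 / (0.051 − 0.032) = €8,736,842.1053
Discount to today: PV = €8,736,842.1053 / (1 + 0.051)^2 = €8,736,842.1053 / 1.104601 = €7,909,500.45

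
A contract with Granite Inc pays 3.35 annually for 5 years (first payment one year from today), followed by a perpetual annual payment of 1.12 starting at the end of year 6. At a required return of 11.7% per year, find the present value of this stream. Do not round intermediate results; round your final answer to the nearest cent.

PV of 5-year annuity: 3.35 × [1 − (1+0.117)^−5] / 0.117 = 12.16629
Perpetuity value at year 5: 1.12 / 0.117 = 9.57265
PV of perpetuity: 9.57265 / (1+0.117)^5 = 5.50511
Total PV = 12.16629 + 5.50511 = 17.67140

17.67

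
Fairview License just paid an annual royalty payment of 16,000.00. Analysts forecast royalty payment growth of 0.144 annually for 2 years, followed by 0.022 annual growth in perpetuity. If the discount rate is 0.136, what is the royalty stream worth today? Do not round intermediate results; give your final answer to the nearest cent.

D_1 = 18304.00000
D_2 = 20939.77600
Terminal value at year 2: TV = D_2×(1+g_2)/(r−g_2) = 21400.45107/0.114 = 187723.25502
P_0 = D_1/(1+r)^1 + D_2/(1+r)^2 + TV/(1+r)^2
    = 16112.67606 + 16226.14561 + 145465.97201 = 177804.79367

177804.79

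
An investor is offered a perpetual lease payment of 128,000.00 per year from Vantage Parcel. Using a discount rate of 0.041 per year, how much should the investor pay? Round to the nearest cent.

3121951.22

Level perpetuity: PV = C / r = 128,000.00 / 0.041 = 3,121,951.22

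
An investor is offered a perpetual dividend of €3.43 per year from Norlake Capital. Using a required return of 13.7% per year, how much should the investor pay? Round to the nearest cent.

Level perpetuity: PV = C / r = €3.43 / 0.137 = €25.04

€25.04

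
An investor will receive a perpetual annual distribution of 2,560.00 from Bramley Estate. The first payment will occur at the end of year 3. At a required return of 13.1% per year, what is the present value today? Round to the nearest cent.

15277.19

Value at end of year 2: C / r = 2,560.00 / 0.131 = 19,541.9847
Discount to today: PV = 19,541.9847 / (1 + 0.131)^2 = 19,541.9847 / 1.279161 = 15,277.19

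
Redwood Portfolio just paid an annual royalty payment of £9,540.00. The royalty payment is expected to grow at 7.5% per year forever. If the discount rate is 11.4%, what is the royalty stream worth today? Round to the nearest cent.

D₁ = D₀ × (1 + g) = £9,540.00 × 1.075 = £10,255.5000
Growing perpetuity: P = D₁ / (r − g) = £10,255.5000 / (0.114 − 0.075) = £262,961.54

£262961.54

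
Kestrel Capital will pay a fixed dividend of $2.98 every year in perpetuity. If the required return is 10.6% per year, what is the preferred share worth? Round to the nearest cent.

$28.11

Level perpetuity: PV = C / r = $2.98 / 0.106 = $28.11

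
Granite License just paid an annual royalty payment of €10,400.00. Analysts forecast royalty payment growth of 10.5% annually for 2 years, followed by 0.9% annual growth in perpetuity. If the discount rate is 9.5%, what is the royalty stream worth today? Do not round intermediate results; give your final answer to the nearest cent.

€145343.23

D_1 = 11492.00000
D_2 = 12698.66000
Terminal value at year 2: TV = D_2×(1+g_2)/(r−g_2) = 12812.94794/0.086 = 148987.76674
P_0 = D_1/(1+r)^1 + D_2/(1+r)^2 + TV/(1+r)^2
    = 10494.97717 + 10590.82171 + 124257.43145 = 145343.23033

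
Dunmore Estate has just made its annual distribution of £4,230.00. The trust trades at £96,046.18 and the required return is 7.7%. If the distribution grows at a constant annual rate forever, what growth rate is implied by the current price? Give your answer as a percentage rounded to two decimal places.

P = D₀(1+g)/(r−g) ⇒ P(r−g) = D₀(1+g) ⇒ g(P+D₀) = P·r − D₀
g = (P·r − D₀)/(P + D₀) = (£96,046.18×0.077 − £4,230.00) / (£96,046.18 + £4,230.00) = 0.031568

3.16%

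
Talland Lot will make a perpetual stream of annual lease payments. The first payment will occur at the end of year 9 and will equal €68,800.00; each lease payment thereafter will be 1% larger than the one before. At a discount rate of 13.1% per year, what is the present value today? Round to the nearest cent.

Value at end of year 8: C₁ / (r − g) = €68,800.00 / (0.131 − 0.01) = €568,595.0413
Discount to today: PV = €568,595.0413 / (1 + 0.131)^8 = €568,595.0413 / 2.677323 = €212,374.43

€212374.43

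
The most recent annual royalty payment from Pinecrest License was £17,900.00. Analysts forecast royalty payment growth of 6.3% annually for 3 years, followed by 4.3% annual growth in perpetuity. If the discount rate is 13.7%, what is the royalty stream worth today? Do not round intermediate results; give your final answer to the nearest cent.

D_1 = 19027.70000
D_2 = 20226.44510
D_3 = 21500.71114
Terminal value at year 3: TV = D_3×(1+g_2)/(r−g_2) = 22425.24172/0.094 = 238566.40128
P_0 = D_1/(1+r)^1 + D_2/(1+r)^2 + D_3/(1+r)^3 + TV/(1+r)^3
    = 16735.00440 + 15645.83085 + 14627.54458 + 162303.50001 = 209311.87984

£209311.88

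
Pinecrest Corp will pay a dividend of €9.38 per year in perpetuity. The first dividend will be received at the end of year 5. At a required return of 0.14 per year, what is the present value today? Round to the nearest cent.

€39.67

Value at end of year 4: C / r = €9.38 / 0.14 = €67.0000
Discount to today: PV = €67.0000 / (1 + 0.14)^4 = €67.0000 / 1.688960 = €39.67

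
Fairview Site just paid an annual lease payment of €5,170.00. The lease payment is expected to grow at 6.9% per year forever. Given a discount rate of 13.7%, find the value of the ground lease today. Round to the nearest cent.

D₁ = D₀ × (1 + g) = €5,170.00 × 1.069 = €5,526.7300
Growing perpetuity: P = D₁ / (r − g) = €5,526.7300 / (0.137 − 0.069) = €81,275.44

€81275.44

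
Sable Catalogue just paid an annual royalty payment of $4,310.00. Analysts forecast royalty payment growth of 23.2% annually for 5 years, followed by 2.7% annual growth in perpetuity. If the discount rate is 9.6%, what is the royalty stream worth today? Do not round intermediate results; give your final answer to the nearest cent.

D_1 = 5309.92000
D_2 = 6541.82144
D_3 = 8059.52401
D_4 = 9929.33359
D_5 = 12232.93898
Terminal value at year 5: TV = D_5×(1+g_2)/(r−g_2) = 12563.22833/0.069 = 182075.77289
P_0 = D_1/(1+r)^1 + D_2/(1+r)^2 + D_3/(1+r)^3 + D_4/(1+r)^4 + D_5/(1+r)^5 + TV/(1+r)^5
    = 4844.81752 + 5445.99925 + 6121.78018 + 6881.41714 + 7735.31562 + 115132.88608 = 146162.21579

$146162.22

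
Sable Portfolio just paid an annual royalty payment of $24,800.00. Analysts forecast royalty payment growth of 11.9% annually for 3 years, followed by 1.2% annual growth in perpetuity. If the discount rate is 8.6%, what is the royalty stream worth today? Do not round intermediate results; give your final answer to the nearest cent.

D_1 = 27751.20000
D_2 = 31053.59280
D_3 = 34748.97034
Terminal value at year 3: TV = D_3×(1+g_2)/(r−g_2) = 35165.95799/0.074 = 475215.64848
P_0 = D_1/(1+r)^1 + D_2/(1+r)^2 + D_3/(1+r)^3 + TV/(1+r)^3
    = 25553.59116 + 26330.08150 + 27130.16685 + 371023.36285 = 450037.20236

$450037.20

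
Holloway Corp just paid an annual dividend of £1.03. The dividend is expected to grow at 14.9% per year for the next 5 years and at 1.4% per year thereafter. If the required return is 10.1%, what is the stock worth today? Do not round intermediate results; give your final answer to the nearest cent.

£20.72

D_1 = 1.18347
D_2 = 1.35981
D_3 = 1.56242
D_4 = 1.79522
D_5 = 2.06271
Terminal value at year 5: TV = D_5×(1+g_2)/(r−g_2) = 2.09158/0.087 = 24.04120
P_0 = D_1/(1+r)^1 + D_2/(1+r)^2 + D_3/(1+r)^3 + D_4/(1+r)^4 + D_5/(1+r)^5 + TV/(1+r)^5
    = 1.07490 + 1.12177 + 1.17067 + 1.22171 + 1.27497 + 14.86002 = 20.72405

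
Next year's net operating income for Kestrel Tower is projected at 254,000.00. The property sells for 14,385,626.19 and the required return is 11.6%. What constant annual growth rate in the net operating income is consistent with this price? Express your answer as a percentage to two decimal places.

9.83%

P = D₁/(r−g) ⇒ g = r − D₁/P = 0.116 − 254,000.00/14,385,626.19 = 0.098343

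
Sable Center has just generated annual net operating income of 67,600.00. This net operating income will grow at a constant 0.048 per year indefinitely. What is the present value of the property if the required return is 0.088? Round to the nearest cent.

1771120.00

D₁ = D₀ × (1 + g) = 67,600.00 × 1.048 = 70,844.8000
Growing perpetuity: P = D₁ / (r − g) = 70,844.8000 / (0.088 − 0.048) = 1,771,120.00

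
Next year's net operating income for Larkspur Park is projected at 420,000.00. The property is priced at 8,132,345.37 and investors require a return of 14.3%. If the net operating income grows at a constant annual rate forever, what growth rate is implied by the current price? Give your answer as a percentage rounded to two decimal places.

9.14%

P = D₁/(r−g) ⇒ g = r − D₁/P = 0.143 − 420,000.00/8,132,345.37 = 0.091354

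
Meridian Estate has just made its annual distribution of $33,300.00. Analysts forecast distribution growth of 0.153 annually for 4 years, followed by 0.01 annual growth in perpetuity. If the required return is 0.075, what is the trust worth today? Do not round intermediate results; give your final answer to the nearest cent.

$843935.17

D_1 = 38394.90000
D_2 = 44269.31970
D_3 = 51042.52561
D_4 = 58852.03203
Terminal value at year 4: TV = D_4×(1+g_2)/(r−g_2) = 59440.55235/0.065 = 914470.03621
P_0 = D_1/(1+r)^1 + D_2/(1+r)^2 + D_3/(1+r)^3 + D_4/(1+r)^4 + TV/(1+r)^4
    = 35716.18605 + 38307.68606 + 41087.22049 + 44068.43276 + 684755.64758 = 843935.17293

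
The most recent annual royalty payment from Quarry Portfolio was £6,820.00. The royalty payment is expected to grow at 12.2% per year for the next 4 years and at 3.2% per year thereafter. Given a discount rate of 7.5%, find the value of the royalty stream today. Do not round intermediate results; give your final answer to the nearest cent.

£224632.56

D_1 = 7652.04000
D_2 = 8585.58888
D_3 = 9633.03072
D_4 = 10808.26047
Terminal value at year 4: TV = D_4×(1+g_2)/(r−g_2) = 11154.12481/0.043 = 259398.25132
P_0 = D_1/(1+r)^1 + D_2/(1+r)^2 + D_3/(1+r)^3 + D_4/(1+r)^4 + TV/(1+r)^4
    = 7118.17674 + 7429.39005 + 7754.20990 + 8093.23117 + 194237.54801 = 224632.55587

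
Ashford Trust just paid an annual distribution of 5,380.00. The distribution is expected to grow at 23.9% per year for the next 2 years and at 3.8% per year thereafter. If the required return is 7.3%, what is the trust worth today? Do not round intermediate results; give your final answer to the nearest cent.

226128.47

D_1 = 6665.82000
D_2 = 8258.95098
Terminal value at year 2: TV = D_2×(1+g_2)/(r−g_2) = 8572.79112/0.035 = 244936.88906
P_0 = D_1/(1+r)^1 + D_2/(1+r)^2 + TV/(1+r)^2
    = 6212.32060 + 7173.40654 + 212742.74257 = 226128.46971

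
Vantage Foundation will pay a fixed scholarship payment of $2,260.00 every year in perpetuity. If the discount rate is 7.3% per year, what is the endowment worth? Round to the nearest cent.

$30958.90

Level perpetuity: PV = C / r = $2,260.00 / 0.073 = $30,958.90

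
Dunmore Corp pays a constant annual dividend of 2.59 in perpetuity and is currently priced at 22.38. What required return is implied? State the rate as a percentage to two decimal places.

P = C/r ⇒ r = C/P = 2.59/22.38 = 0.115728

11.57%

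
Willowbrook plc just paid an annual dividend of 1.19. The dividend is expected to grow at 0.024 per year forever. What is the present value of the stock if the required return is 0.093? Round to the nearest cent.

D₁ = D₀ × (1 + g) = 1.19 × 1.024 = 1.2186
Growing perpetuity: P = D₁ / (r − g) = 1.2186 / (0.093 − 0.024) = 17.66

17.66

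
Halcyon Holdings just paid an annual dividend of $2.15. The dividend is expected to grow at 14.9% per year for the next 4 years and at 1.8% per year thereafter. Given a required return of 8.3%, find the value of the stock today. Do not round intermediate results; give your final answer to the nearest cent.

$52.65

D_1 = 2.47035
D_2 = 2.83843
D_3 = 3.26136
D_4 = 3.74730
Terminal value at year 4: TV = D_4×(1+g_2)/(r−g_2) = 3.81475/0.065 = 58.68850
P_0 = D_1/(1+r)^1 + D_2/(1+r)^2 + D_3/(1+r)^3 + D_4/(1+r)^4 + TV/(1+r)^4
    = 2.28102 + 2.42003 + 2.56752 + 2.72399 + 42.66180 = 52.65436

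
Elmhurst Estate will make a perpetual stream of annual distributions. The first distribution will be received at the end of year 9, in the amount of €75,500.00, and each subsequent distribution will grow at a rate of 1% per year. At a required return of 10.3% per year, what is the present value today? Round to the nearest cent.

€370561.17

Value at end of year 8: C₁ / (r − g) = €75,500.00 / (0.103 − 0.01) = €811,827.9570
Discount to today: PV = €811,827.9570 / (1 + 0.103)^8 = €811,827.9570 / 2.190807 = €370,561.17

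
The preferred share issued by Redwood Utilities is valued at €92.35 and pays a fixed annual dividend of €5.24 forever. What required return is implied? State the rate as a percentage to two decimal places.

P = C/r ⇒ r = C/P = €5.24/€92.35 = 0.056741

5.67%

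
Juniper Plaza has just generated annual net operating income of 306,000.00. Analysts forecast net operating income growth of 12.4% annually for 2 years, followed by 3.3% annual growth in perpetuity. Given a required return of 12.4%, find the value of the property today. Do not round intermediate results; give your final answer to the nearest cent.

4085604.40

D_1 = 343944.00000
D_2 = 386593.05600
Terminal value at year 2: TV = D_2×(1+g_2)/(r−g_2) = 399350.62685/0.091 = 4388468.42690
P_0 = D_1/(1+r)^1 + D_2/(1+r)^2 + TV/(1+r)^2
    = 306000.00000 + 306000.00000 + 3473604.39560 = 4085604.39560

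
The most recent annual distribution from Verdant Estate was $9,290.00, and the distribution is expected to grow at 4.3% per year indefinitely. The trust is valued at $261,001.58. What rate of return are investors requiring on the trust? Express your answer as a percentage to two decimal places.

8.01%

D₁ = $9,290.00 × 1.043 = $9,689.4700
P = D₁/(r − g) ⇒ r = D₁/P + g = $9,689.4700/$261,001.58 + 0.043 = 0.037124 + 0.043 = 0.080124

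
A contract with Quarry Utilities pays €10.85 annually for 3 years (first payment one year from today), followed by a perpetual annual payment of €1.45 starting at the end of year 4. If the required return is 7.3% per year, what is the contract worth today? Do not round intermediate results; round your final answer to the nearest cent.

€44.40

PV of 3-year annuity: €10.85 × [1 − (1+0.073)^−3] / 0.073 = 28.31848
Perpetuity value at year 3: €1.45 / 0.073 = 19.86301
PV of perpetuity: 19.86301 / (1+0.073)^3 = 16.07852
Total PV = 28.31848 + 16.07852 = 44.39700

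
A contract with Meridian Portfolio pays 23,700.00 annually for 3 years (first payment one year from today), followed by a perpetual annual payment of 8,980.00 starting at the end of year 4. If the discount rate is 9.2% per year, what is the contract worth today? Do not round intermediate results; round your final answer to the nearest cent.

134736.94

PV of 3-year annuity: 23,700.00 × [1 − (1+0.092)^−3] / 0.092 = 59778.48950
Perpetuity value at year 3: 8,980.00 / 0.092 = 97608.69565
PV of perpetuity: 97608.69565 / (1+0.092)^3 = 74958.44942
Total PV = 59778.48950 + 74958.44942 = 134736.93892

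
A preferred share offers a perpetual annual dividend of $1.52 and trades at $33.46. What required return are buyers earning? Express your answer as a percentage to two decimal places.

4.54%

P = C/r ⇒ r = C/P = $1.52/$33.46 = 0.045427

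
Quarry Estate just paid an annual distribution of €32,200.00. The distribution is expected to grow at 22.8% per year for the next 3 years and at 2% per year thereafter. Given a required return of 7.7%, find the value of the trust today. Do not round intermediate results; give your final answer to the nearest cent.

€980448.29

D_1 = 39541.60000
D_2 = 48557.08480
D_3 = 59628.10013
Terminal value at year 3: TV = D_3×(1+g_2)/(r−g_2) = 60820.66214/0.057 = 1067029.16030
P_0 = D_1/(1+r)^1 + D_2/(1+r)^2 + D_3/(1+r)^3 + TV/(1+r)^3
    = 36714.57753 + 41862.11811 + 47731.36587 + 854140.23136 = 980448.29287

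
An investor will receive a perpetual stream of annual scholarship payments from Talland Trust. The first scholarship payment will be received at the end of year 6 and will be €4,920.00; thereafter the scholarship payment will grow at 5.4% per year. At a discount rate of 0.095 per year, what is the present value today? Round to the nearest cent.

Value at end of year 5: C₁ / (r − g) = €4,920.00 / (0.095 − 0.054) = €120,000.0000
Discount to today: PV = €120,000.0000 / (1 + 0.095)^5 = €120,000.0000 / 1.574239 = €76,227.32

€76227.32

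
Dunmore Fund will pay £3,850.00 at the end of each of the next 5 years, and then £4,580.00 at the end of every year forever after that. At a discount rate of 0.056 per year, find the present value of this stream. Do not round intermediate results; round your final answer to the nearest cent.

PV of 5-year annuity: £3,850.00 × [1 − (1+0.056)^−5] / 0.056 = 16395.60907
Perpetuity value at year 5: £4,580.00 / 0.056 = 81785.71429
PV of perpetuity: 81785.71429 / (1+0.056)^5 = 62281.32739
Total PV = 16395.60907 + 62281.32739 = 78676.93646

£78676.94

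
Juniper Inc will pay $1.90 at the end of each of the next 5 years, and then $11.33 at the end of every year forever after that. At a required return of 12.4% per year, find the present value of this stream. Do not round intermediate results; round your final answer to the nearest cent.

PV of 5-year annuity: $1.90 × [1 − (1+0.124)^−5] / 0.124 = 6.78175
Perpetuity value at year 5: $11.33 / 0.124 = 91.37097
PV of perpetuity: 91.37097 / (1+0.124)^5 = 50.93035
Total PV = 6.78175 + 50.93035 = 57.71210

$57.71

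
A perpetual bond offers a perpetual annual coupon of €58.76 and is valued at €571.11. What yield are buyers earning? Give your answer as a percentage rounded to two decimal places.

P = C/r ⇒ r = C/P = €58.76/€571.11 = 0.102887

10.29%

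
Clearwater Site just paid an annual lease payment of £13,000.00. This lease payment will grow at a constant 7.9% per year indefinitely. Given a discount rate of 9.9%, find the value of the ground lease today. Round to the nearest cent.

£701350.00

D₁ = D₀ × (1 + g) = £13,000.00 × 1.079 = £14,027.0000
Growing perpetuity: P = D₁ / (r − g) = £14,027.0000 / (0.099 − 0.079) = £701,350.00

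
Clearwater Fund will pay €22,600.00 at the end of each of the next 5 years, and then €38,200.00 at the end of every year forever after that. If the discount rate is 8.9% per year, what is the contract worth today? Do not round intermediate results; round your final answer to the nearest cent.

€368377.15

PV of 5-year annuity: €22,600.00 × [1 − (1+0.089)^−5] / 0.089 = 88134.68112
Perpetuity value at year 5: €38,200.00 / 0.089 = 429213.48315
PV of perpetuity: 429213.48315 / (1+0.089)^5 = 280242.47347
Total PV = 88134.68112 + 280242.47347 = 368377.15459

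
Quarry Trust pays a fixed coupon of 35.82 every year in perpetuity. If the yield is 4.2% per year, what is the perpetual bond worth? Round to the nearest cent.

852.86

Level perpetuity: PV = C / r = 35.82 / 0.042 = 852.86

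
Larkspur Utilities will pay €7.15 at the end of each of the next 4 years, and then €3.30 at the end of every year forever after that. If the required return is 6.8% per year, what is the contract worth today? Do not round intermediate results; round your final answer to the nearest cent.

PV of 4-year annuity: €7.15 × [1 − (1+0.068)^−4] / 0.068 = 24.32831
Perpetuity value at year 4: €3.30 / 0.068 = 48.52941
PV of perpetuity: 48.52941 / (1+0.068)^4 = 37.30096
Total PV = 24.32831 + 37.30096 = 61.62927

€61.63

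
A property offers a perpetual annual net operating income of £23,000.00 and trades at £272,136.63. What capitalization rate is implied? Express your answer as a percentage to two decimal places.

8.45%

P = C/r ⇒ r = C/P = £23,000.00/£272,136.63 = 0.084516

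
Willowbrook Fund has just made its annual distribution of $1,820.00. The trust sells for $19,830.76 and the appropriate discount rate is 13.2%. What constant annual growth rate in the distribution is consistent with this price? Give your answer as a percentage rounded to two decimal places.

3.68%

P = D₀(1+g)/(r−g) ⇒ P(r−g) = D₀(1+g) ⇒ g(P+D₀) = P·r − D₀
g = (P·r − D₀)/(P + D₀) = ($19,830.76×0.132 − $1,820.00) / ($19,830.76 + $1,820.00) = 0.036842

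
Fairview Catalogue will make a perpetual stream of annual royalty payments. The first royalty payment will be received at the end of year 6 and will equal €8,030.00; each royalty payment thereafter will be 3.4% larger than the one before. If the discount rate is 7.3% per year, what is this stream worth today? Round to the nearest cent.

€144761.25

Value at end of year 5: C₁ / (r − g) = €8,030.00 / (0.073 − 0.034) = €205,897.4359
Discount to today: PV = €205,897.4359 / (1 + 0.073)^5 = €205,897.4359 / 1.422324 = €144,761.25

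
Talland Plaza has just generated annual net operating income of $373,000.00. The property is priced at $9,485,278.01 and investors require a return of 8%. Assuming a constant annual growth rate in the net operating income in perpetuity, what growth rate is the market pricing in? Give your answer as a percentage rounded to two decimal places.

P = D₀(1+g)/(r−g) ⇒ P(r−g) = D₀(1+g) ⇒ g(P+D₀) = P·r − D₀
g = (P·r − D₀)/(P + D₀) = ($9,485,278.01×0.08 − $373,000.00) / ($9,485,278.01 + $373,000.00) = 0.039137

3.91%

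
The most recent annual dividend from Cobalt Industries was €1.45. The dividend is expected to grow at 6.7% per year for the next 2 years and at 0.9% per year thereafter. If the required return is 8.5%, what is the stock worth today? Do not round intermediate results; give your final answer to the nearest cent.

D_1 = 1.54715
D_2 = 1.65081
Terminal value at year 2: TV = D_2×(1+g_2)/(r−g_2) = 1.66567/0.076 = 21.91666
P_0 = D_1/(1+r)^1 + D_2/(1+r)^2 + TV/(1+r)^2
    = 1.42594 + 1.40229 + 18.61722 = 21.44546

€21.45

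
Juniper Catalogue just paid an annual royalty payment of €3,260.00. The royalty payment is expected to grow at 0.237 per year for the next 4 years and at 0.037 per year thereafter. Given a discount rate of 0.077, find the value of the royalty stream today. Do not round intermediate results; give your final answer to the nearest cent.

€165737.18

D_1 = 4032.62000
D_2 = 4988.35094
D_3 = 6170.59011
D_4 = 7633.01997
Terminal value at year 4: TV = D_4×(1+g_2)/(r−g_2) = 7915.44171/0.04 = 197886.04271
P_0 = D_1/(1+r)^1 + D_2/(1+r)^2 + D_3/(1+r)^3 + D_4/(1+r)^4 + TV/(1+r)^4
    = 3744.30826 + 4300.56576 + 4939.46132 + 5673.27173 + 147079.56965 = 165737.17672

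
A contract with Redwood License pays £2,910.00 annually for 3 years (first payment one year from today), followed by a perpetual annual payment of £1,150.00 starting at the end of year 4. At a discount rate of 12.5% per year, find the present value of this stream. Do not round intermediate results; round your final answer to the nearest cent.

PV of 3-year annuity: £2,910.00 × [1 − (1+0.125)^−3] / 0.125 = 6929.71193
Perpetuity value at year 3: £1,150.00 / 0.125 = 9200.00000
PV of perpetuity: 9200.00000 / (1+0.125)^3 = 6461.45405
Total PV = 6929.71193 + 6461.45405 = 13391.16598

£13391.17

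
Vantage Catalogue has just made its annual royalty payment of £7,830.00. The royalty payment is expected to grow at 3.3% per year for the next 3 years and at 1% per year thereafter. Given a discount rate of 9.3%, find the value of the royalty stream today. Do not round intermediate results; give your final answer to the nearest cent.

£101439.21

D_1 = 8088.39000
D_2 = 8355.30687
D_3 = 8631.03200
Terminal value at year 3: TV = D_3×(1+g_2)/(r−g_2) = 8717.34232/0.083 = 105028.22068
P_0 = D_1/(1+r)^1 + D_2/(1+r)^2 + D_3/(1+r)^3 + TV/(1+r)^3
    = 7400.17383 + 6993.94288 + 6610.01189 + 80435.08446 = 101439.21307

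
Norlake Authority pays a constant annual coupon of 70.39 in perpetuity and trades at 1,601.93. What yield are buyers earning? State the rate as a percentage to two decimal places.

4.39%

P = C/r ⇒ r = C/P = 70.39/1,601.93 = 0.043941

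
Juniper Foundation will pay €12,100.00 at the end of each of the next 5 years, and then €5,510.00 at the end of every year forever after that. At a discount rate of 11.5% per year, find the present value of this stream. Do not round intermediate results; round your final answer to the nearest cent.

€71965.74

PV of 5-year annuity: €12,100.00 × [1 − (1+0.115)^−5] / 0.115 = 44163.52195
Perpetuity value at year 5: €5,510.00 / 0.115 = 47913.04348
PV of perpetuity: 47913.04348 / (1+0.115)^5 = 27802.21654
Total PV = 44163.52195 + 27802.21654 = 71965.73849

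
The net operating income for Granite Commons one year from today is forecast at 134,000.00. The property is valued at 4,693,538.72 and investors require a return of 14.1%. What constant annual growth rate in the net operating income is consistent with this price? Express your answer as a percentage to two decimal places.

P = D₁/(r−g) ⇒ g = r − D₁/P = 0.141 − 134,000.00/4,693,538.72 = 0.112450

11.25%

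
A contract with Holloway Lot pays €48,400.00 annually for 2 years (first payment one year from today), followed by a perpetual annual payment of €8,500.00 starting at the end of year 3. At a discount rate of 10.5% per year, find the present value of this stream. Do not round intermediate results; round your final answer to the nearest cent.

PV of 2-year annuity: €48,400.00 × [1 − (1+0.105)^−2] / 0.105 = 83439.73301
Perpetuity value at year 2: €8,500.00 / 0.105 = 80952.38095
PV of perpetuity: 80952.38095 / (1+0.105)^2 = 66298.70883
Total PV = 83439.73301 + 66298.70883 = 149738.44184

€149738.44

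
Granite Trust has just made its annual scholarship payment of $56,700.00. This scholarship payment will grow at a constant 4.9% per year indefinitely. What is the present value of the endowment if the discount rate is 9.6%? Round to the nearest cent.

D₁ = D₀ × (1 + g) = $56,700.00 × 1.049 = $59,478.3000
Growing perpetuity: P = D₁ / (r − g) = $59,478.3000 / (0.096 − 0.049) = $1,265,495.74

$1265495.74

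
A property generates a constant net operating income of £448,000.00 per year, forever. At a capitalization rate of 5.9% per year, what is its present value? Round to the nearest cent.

£7593220.34

Level perpetuity: PV = C / r = £448,000.00 / 0.059 = £7,593,220.34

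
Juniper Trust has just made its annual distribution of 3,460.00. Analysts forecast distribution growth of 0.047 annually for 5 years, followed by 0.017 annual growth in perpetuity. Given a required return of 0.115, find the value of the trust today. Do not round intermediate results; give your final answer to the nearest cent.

D_1 = 3622.62000
D_2 = 3792.88314
D_3 = 3971.14865
D_4 = 4157.79263
D_5 = 4353.20889
Terminal value at year 5: TV = D_5×(1+g_2)/(r−g_2) = 4427.21344/0.098 = 45175.64734
P_0 = D_1/(1+r)^1 + D_2/(1+r)^2 + D_3/(1+r)^3 + D_4/(1+r)^4 + D_5/(1+r)^5 + TV/(1+r)^5
    = 3248.98655 + 3050.84208 + 2864.78175 + 2690.06860 + 2526.01061 + 26213.80398 = 40594.49357

40594.49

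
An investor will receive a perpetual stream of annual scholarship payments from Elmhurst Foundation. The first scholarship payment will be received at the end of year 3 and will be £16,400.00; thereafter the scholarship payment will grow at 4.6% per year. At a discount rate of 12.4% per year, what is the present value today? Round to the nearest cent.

Value at end of year 2: C₁ / (r − g) = £16,400.00 / (0.124 − 0.046) = £210,256.4103
Discount to today: PV = £210,256.4103 / (1 + 0.124)^2 = £210,256.4103 / 1.263376 = £166,424.26

£166424.26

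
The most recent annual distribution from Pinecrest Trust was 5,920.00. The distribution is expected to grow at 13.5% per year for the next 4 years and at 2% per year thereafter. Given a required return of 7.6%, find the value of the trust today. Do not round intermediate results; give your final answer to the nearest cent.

D_1 = 6719.20000
D_2 = 7626.29200
D_3 = 8655.84142
D_4 = 9824.38001
Terminal value at year 4: TV = D_4×(1+g_2)/(r−g_2) = 10020.86761/0.056 = 178944.06450
P_0 = D_1/(1+r)^1 + D_2/(1+r)^2 + D_3/(1+r)^3 + D_4/(1+r)^4 + TV/(1+r)^4
    = 6244.60967 + 6587.01856 + 6948.20266 + 7329.19147 + 133495.98750 = 160605.00986

160605.01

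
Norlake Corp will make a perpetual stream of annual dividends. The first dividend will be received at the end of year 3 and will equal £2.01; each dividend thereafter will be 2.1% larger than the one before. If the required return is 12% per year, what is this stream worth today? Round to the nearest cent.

£16.19

Value at end of year 2: C₁ / (r − g) = £2.01 / (0.12 − 0.021) = £20.3030
Discount to today: PV = £20.3030 / (1 + 0.12)^2 = £20.3030 / 1.254400 = £16.19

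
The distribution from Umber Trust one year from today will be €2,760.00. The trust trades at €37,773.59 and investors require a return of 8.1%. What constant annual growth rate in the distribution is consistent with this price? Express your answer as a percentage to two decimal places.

P = D₁/(r−g) ⇒ g = r − D₁/P = 0.081 − €2,760.00/€37,773.59 = 0.007933

0.79%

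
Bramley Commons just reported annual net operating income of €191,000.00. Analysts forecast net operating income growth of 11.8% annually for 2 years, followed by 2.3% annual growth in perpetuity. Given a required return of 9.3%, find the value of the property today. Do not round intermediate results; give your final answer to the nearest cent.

D_1 = 213538.00000
D_2 = 238735.48400
Terminal value at year 2: TV = D_2×(1+g_2)/(r−g_2) = 244226.40013/0.07 = 3488948.57331
P_0 = D_1/(1+r)^1 + D_2/(1+r)^2 + TV/(1+r)^2
    = 195368.70997 + 199837.34469 + 2920480.05173 = 3315686.10639

€3315686.11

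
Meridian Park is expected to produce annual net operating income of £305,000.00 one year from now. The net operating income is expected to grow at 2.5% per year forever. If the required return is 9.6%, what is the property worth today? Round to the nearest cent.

£4295774.65

Growing perpetuity: P = D₁ / (r − g) = £305,000.0000 / (0.096 − 0.025) = £4,295,774.65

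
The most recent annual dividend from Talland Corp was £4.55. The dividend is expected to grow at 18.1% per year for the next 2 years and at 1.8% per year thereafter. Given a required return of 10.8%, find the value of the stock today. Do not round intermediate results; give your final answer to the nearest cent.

£68.49

D_1 = 5.37355
D_2 = 6.34616
Terminal value at year 2: TV = D_2×(1+g_2)/(r−g_2) = 6.46039/0.09 = 71.78215
P_0 = D_1/(1+r)^1 + D_2/(1+r)^2 + TV/(1+r)^2
    = 4.84977 + 5.16930 + 58.47052 = 68.48959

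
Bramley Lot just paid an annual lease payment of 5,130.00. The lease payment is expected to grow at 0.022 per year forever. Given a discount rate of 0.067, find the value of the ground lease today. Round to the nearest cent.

116508.00

D₁ = D₀ × (1 + g) = 5,130.00 × 1.022 = 5,242.8600
Growing perpetuity: P = D₁ / (r − g) = 5,242.8600 / (0.067 − 0.022) = 116,508.00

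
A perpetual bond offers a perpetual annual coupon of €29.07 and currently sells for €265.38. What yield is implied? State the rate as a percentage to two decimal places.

10.95%

P = C/r ⇒ r = C/P = €29.07/€265.38 = 0.109541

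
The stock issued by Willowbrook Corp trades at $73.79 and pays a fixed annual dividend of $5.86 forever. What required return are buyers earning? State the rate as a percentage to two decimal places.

7.94%

P = C/r ⇒ r = C/P = $5.86/$73.79 = 0.079415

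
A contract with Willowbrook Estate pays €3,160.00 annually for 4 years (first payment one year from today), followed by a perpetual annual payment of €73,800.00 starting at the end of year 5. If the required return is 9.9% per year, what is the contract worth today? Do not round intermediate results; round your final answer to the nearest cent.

PV of 4-year annuity: €3,160.00 × [1 − (1+0.099)^−4] / 0.099 = 10038.49662
Perpetuity value at year 4: €73,800.00 / 0.099 = 745454.54545
PV of perpetuity: 745454.54545 / (1+0.099)^4 = 511011.17496
Total PV = 10038.49662 + 511011.17496 = 521049.67158

€521049.67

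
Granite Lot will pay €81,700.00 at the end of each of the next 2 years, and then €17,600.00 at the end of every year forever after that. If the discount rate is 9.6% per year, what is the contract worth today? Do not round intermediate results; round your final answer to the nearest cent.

€295181.33

PV of 2-year annuity: €81,700.00 × [1 − (1+0.096)^−2] / 0.096 = 142558.20768
Perpetuity value at year 2: €17,600.00 / 0.096 = 183333.33333
PV of perpetuity: 183333.33333 / (1+0.096)^2 = 152623.11968
Total PV = 142558.20768 + 152623.11968 = 295181.32737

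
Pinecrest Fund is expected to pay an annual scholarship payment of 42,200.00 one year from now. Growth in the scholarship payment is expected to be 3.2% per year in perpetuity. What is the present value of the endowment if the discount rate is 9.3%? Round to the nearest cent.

Growing perpetuity: P = D₁ / (r − g) = 42,200.0000 / (0.093 − 0.032) = 691,803.28

691803.28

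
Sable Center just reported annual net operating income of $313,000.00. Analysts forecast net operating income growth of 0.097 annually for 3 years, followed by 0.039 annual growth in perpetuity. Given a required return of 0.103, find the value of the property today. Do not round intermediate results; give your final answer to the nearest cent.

$5927707.50

D_1 = 343361.00000
D_2 = 376667.01700
D_3 = 413203.71765
Terminal value at year 3: TV = D_3×(1+g_2)/(r−g_2) = 429318.66264/0.064 = 6708104.10371
P_0 = D_1/(1+r)^1 + D_2/(1+r)^2 + D_3/(1+r)^3 + TV/(1+r)^3
    = 311297.37081 + 309604.00342 + 307919.84747 + 4998886.27370 = 5927707.49540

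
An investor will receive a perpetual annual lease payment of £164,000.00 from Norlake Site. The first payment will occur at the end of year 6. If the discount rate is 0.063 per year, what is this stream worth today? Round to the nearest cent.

Value at end of year 5: C / r = £164,000.00 / 0.063 = £2,603,174.6032
Discount to today: PV = £2,603,174.6032 / (1 + 0.063)^5 = £2,603,174.6032 / 1.357270 = £1,917,948.65

£1917948.65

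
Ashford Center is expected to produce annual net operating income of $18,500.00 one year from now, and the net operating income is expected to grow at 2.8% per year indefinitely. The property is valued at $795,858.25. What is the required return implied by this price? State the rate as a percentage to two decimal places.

P = D₁/(r − g) ⇒ r = D₁/P + g = $18,500.0000/$795,858.25 + 0.028 = 0.023245 + 0.028 = 0.051245

5.12%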